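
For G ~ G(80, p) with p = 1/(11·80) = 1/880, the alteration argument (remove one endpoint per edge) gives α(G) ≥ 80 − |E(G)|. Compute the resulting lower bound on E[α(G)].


E[|E(G)|] = C(80, 2)·p = 3160 · (1/880) = 79/22.
E[α(G)] ≥ n − E[|E(G)|] = 80 − 79/22 = 1681/22.
Numerically: ≈ 76.409091.
(This is only a lower bound; the true E[α(G)] may be larger.)

E[α(G)] ≥ 1681/22 ≈ 76.409091.


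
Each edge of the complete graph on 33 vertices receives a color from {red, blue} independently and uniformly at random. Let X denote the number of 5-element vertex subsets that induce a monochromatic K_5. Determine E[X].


Let X = Σ_S X_S over the C(33, 5) = 237336 subsets S of size 5, where X_S = 1 if the K_5 on S is monochromatic.
For a fixed S, the K_5 on S has C(5, 2) = 10 edges. P[all 10 edges red] = (1/2)^10, and likewise for blue, so P[monochromatic] = 2·(1/2)^10 = 2^{1 − 10} = 1/512.
Summing: E[X] = C(33, 5) · 2^{1 − 10} = 237336 · 1/512 = 29667/64.
Numerically: E[X] ≈ 463.54688.

E[X] = C(33,5)·2^(1−C(5,2)) = 29667/64 ≈ 463.54688.


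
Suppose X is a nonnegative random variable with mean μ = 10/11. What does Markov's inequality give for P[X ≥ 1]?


μ = E[X] = 10/11, a = 1.
Markov: P[X ≥ 1] ≤ μ/a = (10/11)/1 = 10/11.
Numerically: ≈ 0.90909.
(Since a = 1 > μ = 0.90909, the bound 10/11 is < 1 and informative.)

P[X ≥ 1] ≤ 10/11 ≈ 0.90909.


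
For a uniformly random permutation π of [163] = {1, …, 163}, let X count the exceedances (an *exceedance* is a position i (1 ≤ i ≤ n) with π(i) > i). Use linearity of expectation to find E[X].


Write X = Σ_{i=1}^{163} X_i, where X_i = 1_{π(i) > i}.
For each fixed i, π(i) is uniform over {1, …, 163} (marginal of a uniform permutation), so P[π(i) > i] = (n − i)/n. Summing: Σ_{i=1}^{163} (n − i)/n = (0 + 1 + … + 162)/163 = 163(163 − 1)/(2·163) = (163 − 1)/2.
Hence E[X] = Σ_{i=1}^{163} (163 − i)/163 = 81 ≈ 81.000.

E[X] = 81 = 81.000.


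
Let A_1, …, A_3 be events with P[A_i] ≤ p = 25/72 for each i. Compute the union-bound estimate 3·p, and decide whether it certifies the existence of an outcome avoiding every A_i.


Union bound: P[∪_{i=1}^{3} A_i] ≤ Σ_i P[A_i] ≤ 3·p = 3·(25/72) = 25/24.
Numerically: 25/24 ≈ 1.041667.
Is 25/24 < 1? NO.
Since the bound 25/24 is ≥ 1, the union bound is uninformative here; it does NOT by itself certify existence.

3·p = 25/24 ≈ 1.041667; existence NOT certified by the union bound.


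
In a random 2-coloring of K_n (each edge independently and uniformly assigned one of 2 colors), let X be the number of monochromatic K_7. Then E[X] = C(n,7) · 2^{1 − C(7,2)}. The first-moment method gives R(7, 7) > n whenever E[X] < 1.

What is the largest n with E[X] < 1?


We need C(n, 7) · 2^{1 − 21} < 1, i.e. C(n, 7) < 2^{21 − 1} = 1048576.
Check values of n near the boundary:
  n = 21: C(21, 7) = 116280; 116280 < 1048576? YES
  n = 22: C(22, 7) = 170544; 170544 < 1048576? YES
  n = 23: C(23, 7) = 245157; 245157 < 1048576? YES
  n = 24: C(24, 7) = 346104; 346104 < 1048576? YES
  n = 25: C(25, 7) = 480700; 480700 < 1048576? YES
  n = 26: C(26, 7) = 657800; 657800 < 1048576? YES
  n = 27: C(27, 7) = 888030; 888030 < 1048576? YES
  n = 28: C(28, 7) = 1184040; 1184040 < 1048576? NO
  n = 29: C(29, 7) = 1560780; 1560780 < 1048576? NO
  n = 30: C(30, 7) = 2035800; 2035800 < 1048576? NO
The largest n with C(n, 7) < 1048576 is n = 27 (where E[X] = 444015/524288 ≈ 0.847). Hence R(7, 7) > 27, i.e. R(7, 7) ≥ 28.

Largest n = 27; hence R(7, 7) > 27.


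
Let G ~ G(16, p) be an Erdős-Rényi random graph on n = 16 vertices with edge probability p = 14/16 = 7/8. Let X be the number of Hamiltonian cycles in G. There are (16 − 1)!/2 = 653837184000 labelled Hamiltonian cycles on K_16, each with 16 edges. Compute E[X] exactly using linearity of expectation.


K_16 has (16 − 1)!/2 = 653837184000 labelled Hamiltonian cycles.
For each such Hamiltonian cycle H, let X_H = 1 if all 16 edges of H are present in G. Then P[X_H = 1] = p^{16} = (7/8)^{16} = 33232930569601/281474976710656.
By linearity of expectation: E[X] = Σ_H E[X_H] = 653837184000 · p^{16} = 653837184000 · 33232930569601/281474976710656 = 21219654042671322112875/274877906944.
Numerically: E[X] ≈ 7.72e+10.

E[X] = 653837184000 · (7/8)^{16} = 21219654042671322112875/274877906944 ≈ 7.72e+10.


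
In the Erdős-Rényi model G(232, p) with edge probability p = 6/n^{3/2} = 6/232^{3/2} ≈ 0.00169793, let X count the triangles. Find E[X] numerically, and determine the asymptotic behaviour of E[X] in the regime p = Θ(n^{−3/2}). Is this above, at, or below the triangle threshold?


Number of potential triangles: C(232, 3) = 2054360.
Each occurs with probability p³ ≈ (0.00169793)³ ≈ 4.89505774e-09.
By linearity: E[X] = C(232, 3)·p³ ≈ 2054360 · 4.89505774e-09 ≈ 0.010056.
Since α = 3/2 > 1, p = c/n^{3/2} = o(1/n) is below the triangle threshold p ~ 1/n. Asymptotically E[X] ~ (c³/6)·n^{3(1−α)} = (6³/6)·n^{-1.5} → 0, so by Markov's inequality G has no triangles w.h.p.

E[X] ≈ 0.010056; in regime p = Θ(1/n^{3/2}) E[X] tends to 0 (below the triangle threshold p ~ 1/n).


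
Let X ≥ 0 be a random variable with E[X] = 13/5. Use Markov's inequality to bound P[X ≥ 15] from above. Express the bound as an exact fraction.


μ = E[X] = 13/5, a = 15.
Markov: P[X ≥ 15] ≤ μ/a = (13/5)/15 = 13/75.
Numerically: ≈ 0.1733.
(Since a = 15 > μ = 2.6000, the bound 13/75 is < 1 and informative.)

P[X ≥ 15] ≤ 13/75 ≈ 0.1733.


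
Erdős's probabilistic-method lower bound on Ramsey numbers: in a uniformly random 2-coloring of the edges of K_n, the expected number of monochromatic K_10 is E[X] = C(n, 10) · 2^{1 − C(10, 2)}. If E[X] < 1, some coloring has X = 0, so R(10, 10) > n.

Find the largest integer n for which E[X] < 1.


We need C(n, 10) · 2^{1 − 45} < 1, i.e. C(n, 10) < 2^{45 − 1} = 17592186044416.
Check values of n near the boundary:
  n = 95: C(95, 10) = 10104934117421; 10104934117421 < 17592186044416? YES
  n = 96: C(96, 10) = 11279926456656; 11279926456656 < 17592186044416? YES
  n = 97: C(97, 10) = 12576469727536; 12576469727536 < 17592186044416? YES
  n = 98: C(98, 10) = 14005614014756; 14005614014756 < 17592186044416? YES
  n = 99: C(99, 10) = 15579278510796; 15579278510796 < 17592186044416? YES
  n = 100: C(100, 10) = 17310309456440; 17310309456440 < 17592186044416? YES
  n = 101: C(101, 10) = 19212541264840; 19212541264840 < 17592186044416? NO
  n = 102: C(102, 10) = 21300860967540; 21300860967540 < 17592186044416? NO
  n = 103: C(103, 10) = 23591276125340; 23591276125340 < 17592186044416? NO
The largest n with C(n, 10) < 17592186044416 is n = 100 (where E[X] = 2163788682055/2199023255552 ≈ 0.98398). Hence R(10, 10) > 100, i.e. R(10, 10) ≥ 101.

Largest n = 100; hence R(10, 10) > 100.


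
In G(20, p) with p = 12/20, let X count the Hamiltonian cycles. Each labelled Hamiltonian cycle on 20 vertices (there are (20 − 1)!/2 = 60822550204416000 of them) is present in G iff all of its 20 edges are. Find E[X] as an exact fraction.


K_20 has (20 − 1)!/2 = 60822550204416000 labelled Hamiltonian cycles.
For each such Hamiltonian cycle H, let X_H = 1 if all 20 edges of H are present in G. Then P[X_H = 1] = p^{20} = (3/5)^{20} = 3486784401/95367431640625.
By linearity: E[X] = Σ_H E[X_H] = 60822550204416000 · p^{20} = 60822550204416000 · 3486784401/95367431640625 = 1696600954254376560918528/762939453125.
Numerically: E[X] ≈ 2.2238e+12.

E[X] = 60822550204416000 · (3/5)^{20} = 1696600954254376560918528/762939453125 ≈ 2.2238e+12.


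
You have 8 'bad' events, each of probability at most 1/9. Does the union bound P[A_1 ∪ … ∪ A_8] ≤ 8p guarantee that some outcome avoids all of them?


Union bound: P[∪_{i=1}^{8} A_i] ≤ Σ_i P[A_i] ≤ 8·p = 8·(1/9) = 8/9.
Numerically: 8/9 ≈ 0.8888889.
Is 8/9 < 1? YES.
Since P[∪ A_i] ≤ 8/9 < 1, the complement has P[∩ A_i^c] ≥ 1 − 8/9 = 1/9 > 0, so some outcome avoids every A_i.

8·p = 8/9 ≈ 0.8888889; existence CERTIFIED by the union bound.


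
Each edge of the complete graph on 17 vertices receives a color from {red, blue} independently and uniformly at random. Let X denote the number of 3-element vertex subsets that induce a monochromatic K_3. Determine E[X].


Let X = Σ_S X_S over the C(17, 3) = 680 subsets S of size 3, where X_S = 1 if the K_3 on S is monochromatic.
For a fixed S, the K_3 on S has C(3, 2) = 3 edges. P[all 3 edges red] = (1/2)^3, and likewise for blue, so P[monochromatic] = 2·(1/2)^3 = 2^{1 − 3} = 1/4.
By linearity: E[X] = C(17, 3) · 2^{1 − 3} = 680 · 1/4 = 170.
Numerically: E[X] ≈ 170.0000.

E[X] = C(17,3)·2^(1−C(3,2)) = 170 ≈ 170.0000.


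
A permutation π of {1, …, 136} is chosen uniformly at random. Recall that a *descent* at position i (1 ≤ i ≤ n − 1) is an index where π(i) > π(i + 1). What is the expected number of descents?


Write X = Σ X_I over i = 1, …, 135, with X_I the indicator of one descent.
There are 135 indicators.
For each fixed i, the pair (π(i), π(i+1)) is a uniformly random ordered pair of distinct values from {1, …, 136}; by symmetry P[π(i) > π(i+1)] = 1/2.
By linearity: E[X] = 135 · (1/2) = (136 − 1) · (1/2) = 135/2 ≈ 67.50000.

E[X] = 135/2 = 67.50000.


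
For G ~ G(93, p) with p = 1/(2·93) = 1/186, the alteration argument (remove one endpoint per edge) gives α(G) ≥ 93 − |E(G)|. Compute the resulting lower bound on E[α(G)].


E[|E(G)|] = C(93, 2)·p = 4278 · (1/186) = 23.
E[α(G)] ≥ n − E[|E(G)|] = 93 − 23 = 70.
Numerically: ≈ 70.000.
(This is only a lower bound; the true E[α(G)] may be larger.)

E[α(G)] ≥ 70 ≈ 70.000.


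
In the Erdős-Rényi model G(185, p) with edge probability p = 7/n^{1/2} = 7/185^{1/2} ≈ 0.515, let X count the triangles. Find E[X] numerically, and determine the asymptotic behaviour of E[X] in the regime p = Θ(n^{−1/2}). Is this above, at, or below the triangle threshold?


Number of potential triangles: C(185, 3) = 1038220.
Each occurs with probability p³ ≈ (0.515)³ ≈ 1.36313e-01.
By linearity: E[X] = C(185, 3)·p³ ≈ 1038220 · 1.36313e-01 ≈ 141522.639.
Since α = 1/2 < 1, p = c/n^{1/2} ≫ 1/n is above the triangle threshold p ~ 1/n. Asymptotically E[X] ~ (c³/6)·n^{3(1−α)} = (7³/6)·n^{1.5} → ∞; triangles are abundant w.h.p.

E[X] ≈ 141522.639; in regime p = Θ(1/n^{1/2}) E[X] diverges (above the triangle threshold p ~ 1/n).


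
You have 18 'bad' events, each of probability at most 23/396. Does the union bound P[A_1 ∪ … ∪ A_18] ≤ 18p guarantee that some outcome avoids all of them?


Union bound: P[∪_{i=1}^{18} A_i] ≤ Σ_i P[A_i] ≤ 18·p = 18·(23/396) = 23/22.
Numerically: 23/22 ≈ 1.0454545.
Is 23/22 < 1? NO.
Since the bound 23/22 is ≥ 1, the union bound is uninformative here; it does NOT by itself certify existence.

18·p = 23/22 ≈ 1.0454545; existence NOT certified by the union bound.


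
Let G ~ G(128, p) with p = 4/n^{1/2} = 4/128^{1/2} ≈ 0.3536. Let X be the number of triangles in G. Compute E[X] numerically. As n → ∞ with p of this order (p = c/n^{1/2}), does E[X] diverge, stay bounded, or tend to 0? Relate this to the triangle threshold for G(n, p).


Number of potential triangles: C(128, 3) = 341376.
Each occurs with probability p³ ≈ (0.3536)³ ≈ 4.419417e-02.
By linearity: E[X] = C(128, 3)·p³ ≈ 341376 · 4.419417e-02 ≈ 15086.8303.
Since α = 1/2 < 1, p = c/n^{1/2} ≫ 1/n is above the triangle threshold p ~ 1/n. Asymptotically E[X] ~ (c³/6)·n^{3(1−α)} = (4³/6)·n^{1.5} → ∞; triangles are abundant w.h.p.

E[X] ≈ 15086.8303; in regime p = Θ(1/n^{1/2}) E[X] diverges (above the triangle threshold p ~ 1/n).


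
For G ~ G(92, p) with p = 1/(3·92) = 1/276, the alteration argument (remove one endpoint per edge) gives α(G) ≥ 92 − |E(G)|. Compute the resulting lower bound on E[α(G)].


E[|E(G)|] = C(92, 2)·p = 4186 · (1/276) = 91/6.
E[α(G)] ≥ n − E[|E(G)|] = 92 − 91/6 = 461/6.
Numerically: ≈ 76.833.
(This is only a lower bound; the true E[α(G)] may be larger.)

E[α(G)] ≥ 461/6 ≈ 76.833.


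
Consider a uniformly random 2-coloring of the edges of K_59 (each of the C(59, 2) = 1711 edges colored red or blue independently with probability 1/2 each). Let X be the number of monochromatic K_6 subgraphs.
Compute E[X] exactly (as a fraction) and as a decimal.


Let X = Σ_S X_S over the C(59, 6) = 45057474 subsets S of size 6, where X_S = 1 if the K_6 on S is monochromatic.
For a fixed S, the K_6 on S has C(6, 2) = 15 edges. P[all 15 edges red] = (1/2)^15, and likewise for blue, so P[monochromatic] = 2·(1/2)^15 = 2^{1 − 15} = 1/16384.
By linearity of expectation: E[X] = C(59, 6) · 2^{1 − 15} = 45057474 · 1/16384 = 22528737/8192.
Numerically: E[X] ≈ 2750.089966.

E[X] = C(59,6)·2^(1−C(6,2)) = 22528737/8192 ≈ 2750.089966.


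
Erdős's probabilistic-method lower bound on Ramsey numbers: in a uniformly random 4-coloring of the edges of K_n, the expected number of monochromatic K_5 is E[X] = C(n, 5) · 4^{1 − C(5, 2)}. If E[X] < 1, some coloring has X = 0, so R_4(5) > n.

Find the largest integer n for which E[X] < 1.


We need C(n, 5) · 4^{1 − 10} < 1, i.e. C(n, 5) < 4^{10 − 1} = 262144.
Check values of n near the boundary:
  n = 27: C(27, 5) = 80730; 80730 < 262144? YES
  n = 28: C(28, 5) = 98280; 98280 < 262144? YES
  n = 29: C(29, 5) = 118755; 118755 < 262144? YES
  n = 30: C(30, 5) = 142506; 142506 < 262144? YES
  n = 31: C(31, 5) = 169911; 169911 < 262144? YES
  n = 32: C(32, 5) = 201376; 201376 < 262144? YES
  n = 33: C(33, 5) = 237336; 237336 < 262144? YES
  n = 34: C(34, 5) = 278256; 278256 < 262144? NO
  n = 35: C(35, 5) = 324632; 324632 < 262144? NO
The largest n with C(n, 5) < 262144 is n = 33 (where E[X] = 29667/32768 ≈ 0.905). Hence R_4(5) > 33, i.e. R_4(5) ≥ 34.

Largest n = 33; hence R_4(5) > 33.


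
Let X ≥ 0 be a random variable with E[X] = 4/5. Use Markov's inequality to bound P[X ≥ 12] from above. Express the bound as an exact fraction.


μ = E[X] = 4/5, a = 12.
Markov: P[X ≥ 12] ≤ μ/a = (4/5)/12 = 1/15.
Numerically: ≈ 0.066667.
(Since a = 12 > μ = 0.800000, the bound 1/15 is < 1 and informative.)

P[X ≥ 12] ≤ 1/15 ≈ 0.066667.


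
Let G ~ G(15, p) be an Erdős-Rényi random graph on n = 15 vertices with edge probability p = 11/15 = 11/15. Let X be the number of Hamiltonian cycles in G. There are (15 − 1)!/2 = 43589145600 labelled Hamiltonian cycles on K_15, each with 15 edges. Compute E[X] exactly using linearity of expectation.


K_15 has (15 − 1)!/2 = 43589145600 labelled Hamiltonian cycles.
For each such Hamiltonian cycle H, let X_H = 1 if all 15 edges of H are present in G. Then P[X_H = 1] = p^{15} = (11/15)^{15} = 4177248169415651/437893890380859375.
By linearity of expectation: E[X] = Σ_H E[X_H] = 43589145600 · p^{15} = 43589145600 · 4177248169415651/437893890380859375 = 29972457393249757754368/72081298828125.
Numerically: E[X] ≈ 4.1581e+08.

E[X] = 43589145600 · (11/15)^{15} = 29972457393249757754368/72081298828125 ≈ 4.1581e+08.


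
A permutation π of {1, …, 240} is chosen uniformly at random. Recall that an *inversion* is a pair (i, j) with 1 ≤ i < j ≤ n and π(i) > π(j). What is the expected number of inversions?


Write X = Σ X_I over the C(240, 2) = 28680 pairs i < j, with X_I the indicator of one inversion.
There are 28680 indicators.
For each fixed pair i < j, the values π(i) and π(j) are two distinct elements of {1, …, 240} in uniformly random order; by symmetry P[π(i) > π(j)] = 1/2.
By linearity: E[X] = 28680 · (1/2) = C(240, 2) · (1/2) = 28680/2 = 14340 ≈ 14340.00000.

E[X] = 14340 = 14340.00000.


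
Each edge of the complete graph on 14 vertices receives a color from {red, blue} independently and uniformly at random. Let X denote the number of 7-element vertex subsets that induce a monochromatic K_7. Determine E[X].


Let X = Σ_S X_S over the C(14, 7) = 3432 subsets S of size 7, where X_S = 1 if the K_7 on S is monochromatic.
For a fixed S, the K_7 on S has C(7, 2) = 21 edges. P[all 21 edges red] = (1/2)^21, and likewise for blue, so P[monochromatic] = 2·(1/2)^21 = 2^{1 − 21} = 1/1048576.
By linearity: E[X] = C(14, 7) · 2^{1 − 21} = 3432 · 1/1048576 = 429/131072.
Numerically: E[X] ≈ 0.00327.

E[X] = C(14,7)·2^(1−C(7,2)) = 429/131072 ≈ 0.00327.


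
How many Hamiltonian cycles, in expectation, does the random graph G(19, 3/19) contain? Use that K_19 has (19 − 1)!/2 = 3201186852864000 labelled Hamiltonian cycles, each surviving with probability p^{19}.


K_19 has (19 − 1)!/2 = 3201186852864000 labelled Hamiltonian cycles.
For each such Hamiltonian cycle H, let X_H = 1 if all 19 edges of H are present in G. Then P[X_H = 1] = p^{19} = (3/19)^{19} = 1162261467/1978419655660313589123979.
By linearity: E[X] = Σ_H E[X_H] = 3201186852864000 · p^{19} = 3201186852864000 · 1162261467/1978419655660313589123979 = 3720616127750825791488000/1978419655660313589123979.
Numerically: E[X] ≈ 1.88.

E[X] = 3201186852864000 · (3/19)^{19} = 3720616127750825791488000/1978419655660313589123979 ≈ 1.88.


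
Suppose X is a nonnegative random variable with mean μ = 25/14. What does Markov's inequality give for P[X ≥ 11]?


μ = E[X] = 25/14, a = 11.
Markov: P[X ≥ 11] ≤ μ/a = (25/14)/11 = 25/154.
Numerically: ≈ 0.16234.
(Since a = 11 > μ = 1.78571, the bound 25/154 is < 1 and informative.)

P[X ≥ 11] ≤ 25/154 ≈ 0.16234.


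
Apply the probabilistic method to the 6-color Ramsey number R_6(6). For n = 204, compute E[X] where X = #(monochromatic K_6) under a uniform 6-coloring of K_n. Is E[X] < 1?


E[X] = C(204, 6) · 6^{1 − 15} = 92944609660 · 6^{−14} = 92944609660/78364164096.
As a reduced fraction: E[X] = 23236152415/19591041024 ≈ 1.186060.
Is E[X] < 1? NO.
Since E[X] ≥ 1, the first-moment bound is inconclusive at n = 204; it does NOT by itself certify R_6(6) > 204.

E[X] = 23236152415/19591041024 ≈ 1.186060; E[X] ≥ 1; first-moment method inconclusive here.


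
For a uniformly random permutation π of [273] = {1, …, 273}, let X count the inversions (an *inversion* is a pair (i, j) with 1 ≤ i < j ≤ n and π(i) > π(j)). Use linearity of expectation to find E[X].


Write X = Σ X_I over the C(273, 2) = 37128 pairs i < j, with X_I the indicator of one inversion.
There are 37128 indicators.
For each fixed pair i < j, the values π(i) and π(j) are two distinct elements of {1, …, 273} in uniformly random order; by symmetry P[π(i) > π(j)] = 1/2.
By linearity: E[X] = 37128 · (1/2) = C(273, 2) · (1/2) = 37128/2 = 18564 ≈ 18564.0000.

E[X] = 18564 = 18564.0000.


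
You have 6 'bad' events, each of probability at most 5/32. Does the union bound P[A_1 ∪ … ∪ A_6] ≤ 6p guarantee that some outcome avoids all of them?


Union bound: P[∪_{i=1}^{6} A_i] ≤ Σ_i P[A_i] ≤ 6·p = 6·(5/32) = 15/16.
Numerically: 15/16 ≈ 0.93750.
Is 15/16 < 1? YES.
Since P[∪ A_i] ≤ 15/16 < 1, the complement has P[∩ A_i^c] ≥ 1 − 15/16 = 1/16 > 0, so some outcome avoids every A_i.

6·p = 15/16 ≈ 0.93750; existence CERTIFIED by the union bound.


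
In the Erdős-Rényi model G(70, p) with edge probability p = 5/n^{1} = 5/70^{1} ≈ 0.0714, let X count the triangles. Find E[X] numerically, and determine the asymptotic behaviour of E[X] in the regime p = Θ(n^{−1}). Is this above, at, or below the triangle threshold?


Number of potential triangles: C(70, 3) = 54740.
Each occurs with probability p³ ≈ (0.0714)³ ≈ 3.64431e-04.
By linearity: E[X] = C(70, 3)·p³ ≈ 54740 · 3.64431e-04 ≈ 19.949.
Here α = 1, so p = 5/n is exactly at the triangle threshold p ~ 1/n. Asymptotically E[X] → c³/6 = 5³/6 = 125/6 ≈ 20.833, a bounded constant. In this regime the triangle count is asymptotically Poisson(c³/6).

E[X] ≈ 19.949; in regime p = Θ(1/n^{1}) E[X] stays bounded (at the triangle threshold p ~ 1/n).


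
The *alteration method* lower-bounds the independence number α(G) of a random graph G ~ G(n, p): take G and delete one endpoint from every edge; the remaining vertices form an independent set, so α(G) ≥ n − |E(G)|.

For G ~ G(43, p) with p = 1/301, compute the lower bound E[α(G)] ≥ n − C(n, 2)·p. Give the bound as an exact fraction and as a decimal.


E[|E(G)|] = C(43, 2)·p = 903 · (1/301) = 3.
E[α(G)] ≥ n − E[|E(G)|] = 43 − 3 = 40.
Numerically: ≈ 40.0000.
(This is only a lower bound; the true E[α(G)] may be larger.)

E[α(G)] ≥ 40 ≈ 40.0000.


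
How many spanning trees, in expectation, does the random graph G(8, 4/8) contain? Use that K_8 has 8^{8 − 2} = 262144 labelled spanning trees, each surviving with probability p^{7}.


K_8 has 8^{8 − 2} = 262144 labelled spanning trees.
For each such spanning tree H, let X_H = 1 if all 7 edges of H are present in G. Then P[X_H = 1] = p^{7} = (1/2)^{7} = 1/128.
By linearity of expectation: E[X] = Σ_H E[X_H] = 262144 · p^{7} = 262144 · 1/128 = 2048.
Numerically: E[X] ≈ 2048.

E[X] = 262144 · (1/2)^{7} = 2048 ≈ 2048.


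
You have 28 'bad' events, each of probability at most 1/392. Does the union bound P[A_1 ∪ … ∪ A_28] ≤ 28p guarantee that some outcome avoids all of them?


Union bound: P[∪_{i=1}^{28} A_i] ≤ Σ_i P[A_i] ≤ 28·p = 28·(1/392) = 1/14.
Numerically: 1/14 ≈ 0.071429.
Is 1/14 < 1? YES.
Since P[∪ A_i] ≤ 1/14 < 1, the complement has P[∩ A_i^c] ≥ 1 − 1/14 = 13/14 > 0, so some outcome avoids every A_i.

28·p = 1/14 ≈ 0.071429; existence CERTIFIED by the union bound.


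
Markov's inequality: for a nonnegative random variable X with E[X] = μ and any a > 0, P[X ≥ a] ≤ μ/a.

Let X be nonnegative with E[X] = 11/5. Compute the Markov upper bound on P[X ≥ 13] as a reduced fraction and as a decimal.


μ = E[X] = 11/5, a = 13.
Markov: P[X ≥ 13] ≤ μ/a = (11/5)/13 = 11/65.
Numerically: ≈ 0.169.
(Since a = 13 > μ = 2.200, the bound 11/65 is < 1 and informative.)

P[X ≥ 13] ≤ 11/65 ≈ 0.169.


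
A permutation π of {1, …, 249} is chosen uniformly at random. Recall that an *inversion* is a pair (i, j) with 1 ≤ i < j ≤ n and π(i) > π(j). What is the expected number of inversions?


Write X = Σ X_I over the C(249, 2) = 30876 pairs i < j, with X_I the indicator of one inversion.
There are 30876 indicators.
For each fixed pair i < j, the values π(i) and π(j) are two distinct elements of {1, …, 249} in uniformly random order; by symmetry P[π(i) > π(j)] = 1/2.
By linearity: E[X] = 30876 · (1/2) = C(249, 2) · (1/2) = 30876/2 = 15438 ≈ 15438.000.

E[X] = 15438 = 15438.000.


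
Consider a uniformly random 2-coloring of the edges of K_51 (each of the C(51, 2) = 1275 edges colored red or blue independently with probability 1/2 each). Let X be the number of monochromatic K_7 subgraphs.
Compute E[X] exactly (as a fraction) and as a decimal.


Let X = Σ_S X_S over the C(51, 7) = 115775100 subsets S of size 7, where X_S = 1 if the K_7 on S is monochromatic.
For a fixed S, the K_7 on S has C(7, 2) = 21 edges. P[all 21 edges red] = (1/2)^21, and likewise for blue, so P[monochromatic] = 2·(1/2)^21 = 2^{1 − 21} = 1/1048576.
By linearity of expectation: E[X] = C(51, 7) · 2^{1 − 21} = 115775100 · 1/1048576 = 28943775/262144.
Numerically: E[X] ≈ 110.411739.

E[X] = C(51,7)·2^(1−C(7,2)) = 28943775/262144 ≈ 110.411739.


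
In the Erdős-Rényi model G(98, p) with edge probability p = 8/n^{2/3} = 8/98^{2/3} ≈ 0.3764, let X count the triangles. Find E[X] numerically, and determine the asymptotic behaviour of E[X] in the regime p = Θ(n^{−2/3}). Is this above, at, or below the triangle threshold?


Number of potential triangles: C(98, 3) = 152096.
Each occurs with probability p³ ≈ (0.3764)³ ≈ 5.331112e-02.
By linearity: E[X] = C(98, 3)·p³ ≈ 152096 · 5.331112e-02 ≈ 8108.4082.
Since α = 2/3 < 1, p = c/n^{2/3} ≫ 1/n is above the triangle threshold p ~ 1/n. Asymptotically E[X] ~ (c³/6)·n^{3(1−α)} = (8³/6)·n^{1} → ∞; triangles are abundant w.h.p.

E[X] ≈ 8108.4082; in regime p = Θ(1/n^{2/3}) E[X] diverges (above the triangle threshold p ~ 1/n).


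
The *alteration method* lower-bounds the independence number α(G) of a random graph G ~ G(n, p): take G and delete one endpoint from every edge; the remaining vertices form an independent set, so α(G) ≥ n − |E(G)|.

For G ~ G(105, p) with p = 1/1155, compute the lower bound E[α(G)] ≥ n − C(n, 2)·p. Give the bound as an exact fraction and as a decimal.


E[|E(G)|] = C(105, 2)·p = 5460 · (1/1155) = 52/11.
E[α(G)] ≥ n − E[|E(G)|] = 105 − 52/11 = 1103/11.
Numerically: ≈ 100.2727.
(This is only a lower bound; the true E[α(G)] may be larger.)

E[α(G)] ≥ 1103/11 ≈ 100.2727.


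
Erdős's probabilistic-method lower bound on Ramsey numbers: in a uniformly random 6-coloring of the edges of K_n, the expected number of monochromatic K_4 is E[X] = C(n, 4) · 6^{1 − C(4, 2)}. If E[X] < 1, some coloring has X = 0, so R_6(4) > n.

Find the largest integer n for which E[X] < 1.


We need C(n, 4) · 6^{1 − 6} < 1, i.e. C(n, 4) < 6^{6 − 1} = 7776.
Check values of n near the boundary:
  n = 20: C(20, 4) = 4845; 4845 < 7776? YES
  n = 21: C(21, 4) = 5985; 5985 < 7776? YES
  n = 22: C(22, 4) = 7315; 7315 < 7776? YES
  n = 23: C(23, 4) = 8855; 8855 < 7776? NO
  n = 24: C(24, 4) = 10626; 10626 < 7776? NO
The largest n with C(n, 4) < 7776 is n = 22 (where E[X] = 7315/7776 ≈ 0.9407150). Hence R_6(4) > 22, i.e. R_6(4) ≥ 23.

Largest n = 22; hence R_6(4) > 22.


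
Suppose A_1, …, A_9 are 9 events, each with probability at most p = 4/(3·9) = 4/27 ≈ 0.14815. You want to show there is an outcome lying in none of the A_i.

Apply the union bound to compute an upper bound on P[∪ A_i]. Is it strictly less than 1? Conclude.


Union bound: P[∪_{i=1}^{9} A_i] ≤ Σ_i P[A_i] ≤ 9·p = 9·(4/27) = 4/3.
Numerically: 4/3 ≈ 1.33333.
Is 4/3 < 1? NO.
Since the bound 4/3 is ≥ 1, the union bound is uninformative here; it does NOT by itself certify existence.

9·p = 4/3 ≈ 1.33333; existence NOT certified by the union bound.


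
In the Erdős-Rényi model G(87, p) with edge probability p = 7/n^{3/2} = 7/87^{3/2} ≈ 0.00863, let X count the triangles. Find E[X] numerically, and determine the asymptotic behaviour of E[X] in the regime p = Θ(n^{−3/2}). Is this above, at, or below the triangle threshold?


Number of potential triangles: C(87, 3) = 105995.
Each occurs with probability p³ ≈ (0.00863)³ ≈ 6.41885e-07.
By linearity: E[X] = C(87, 3)·p³ ≈ 105995 · 6.41885e-07 ≈ 0.068.
Since α = 3/2 > 1, p = c/n^{3/2} = o(1/n) is below the triangle threshold p ~ 1/n. Asymptotically E[X] ~ (c³/6)·n^{3(1−α)} = (7³/6)·n^{-1.5} → 0, so by Markov's inequality G has no triangles w.h.p.

E[X] ≈ 0.068; in regime p = Θ(1/n^{3/2}) E[X] tends to 0 (below the triangle threshold p ~ 1/n).


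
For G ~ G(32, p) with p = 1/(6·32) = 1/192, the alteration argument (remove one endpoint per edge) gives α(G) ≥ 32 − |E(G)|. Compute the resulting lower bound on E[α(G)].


E[|E(G)|] = C(32, 2)·p = 496 · (1/192) = 31/12.
E[α(G)] ≥ n − E[|E(G)|] = 32 − 31/12 = 353/12.
Numerically: ≈ 29.417.
(This is only a lower bound; the true E[α(G)] may be larger.)

E[α(G)] ≥ 353/12 ≈ 29.417.


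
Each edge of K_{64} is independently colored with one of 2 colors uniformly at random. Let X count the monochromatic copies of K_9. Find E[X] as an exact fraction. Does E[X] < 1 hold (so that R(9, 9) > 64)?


E[X] = C(64, 9) · 2^{1 − 36} = 27540584512 · 2^{−35} = 27540584512/34359738368.
As a reduced fraction: E[X] = 430321633/536870912 ≈ 0.802.
Is E[X] < 1? YES.
Since E[X] < 1, there exists a 2-coloring of K_{64} with no monochromatic K_9; hence R(9, 9) > 64.

E[X] = 430321633/536870912 ≈ 0.802; E[X] < 1, so R(9, 9) > 64.


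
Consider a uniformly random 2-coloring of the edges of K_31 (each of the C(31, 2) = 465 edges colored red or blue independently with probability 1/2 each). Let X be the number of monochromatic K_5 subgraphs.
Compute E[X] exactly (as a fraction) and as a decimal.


Let X = Σ_S X_S over the C(31, 5) = 169911 subsets S of size 5, where X_S = 1 if the K_5 on S is monochromatic.
For a fixed S, the K_5 on S has C(5, 2) = 10 edges. P[all 10 edges red] = (1/2)^10, and likewise for blue, so P[monochromatic] = 2·(1/2)^10 = 2^{1 − 10} = 1/512.
By linearity of expectation: E[X] = C(31, 5) · 2^{1 − 10} = 169911 · 1/512 = 169911/512.
Numerically: E[X] ≈ 331.857.

E[X] = C(31,5)·2^(1−C(5,2)) = 169911/512 ≈ 331.857.


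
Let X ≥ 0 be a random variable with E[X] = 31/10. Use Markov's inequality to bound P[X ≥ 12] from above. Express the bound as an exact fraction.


μ = E[X] = 31/10, a = 12.
Markov: P[X ≥ 12] ≤ μ/a = (31/10)/12 = 31/120.
Numerically: ≈ 0.25833.
(Since a = 12 > μ = 3.10000, the bound 31/120 is < 1 and informative.)

P[X ≥ 12] ≤ 31/120 ≈ 0.25833.


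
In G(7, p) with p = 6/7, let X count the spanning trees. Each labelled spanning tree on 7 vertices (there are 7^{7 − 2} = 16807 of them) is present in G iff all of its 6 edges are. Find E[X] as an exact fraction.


K_7 has 7^{7 − 2} = 16807 labelled spanning trees.
For each such spanning tree H, let X_H = 1 if all 6 edges of H are present in G. Then P[X_H = 1] = p^{6} = (6/7)^{6} = 46656/117649.
By linearity of expectation: E[X] = Σ_H E[X_H] = 16807 · p^{6} = 16807 · 46656/117649 = 46656/7.
Numerically: E[X] ≈ 6665.

E[X] = 16807 · (6/7)^{6} = 46656/7 ≈ 6665.


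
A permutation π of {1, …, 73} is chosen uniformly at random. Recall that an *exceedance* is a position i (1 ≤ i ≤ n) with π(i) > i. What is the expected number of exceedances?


Write X = Σ_{i=1}^{73} X_i, where X_i = 1_{π(i) > i}.
For each fixed i, π(i) is uniform over {1, …, 73} (marginal of a uniform permutation), so P[π(i) > i] = (n − i)/n. Summing: Σ_{i=1}^{73} (n − i)/n = (0 + 1 + … + 72)/73 = 73(73 − 1)/(2·73) = (73 − 1)/2.
Hence E[X] = Σ_{i=1}^{73} (73 − i)/73 = 36 ≈ 36.00000.

E[X] = 36 = 36.00000.


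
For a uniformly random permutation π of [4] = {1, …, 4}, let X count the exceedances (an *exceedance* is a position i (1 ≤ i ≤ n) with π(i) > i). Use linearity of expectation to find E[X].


Write X = Σ_{i=1}^{4} X_i, where X_i = 1_{π(i) > i}.
For each fixed i, π(i) is uniform over {1, …, 4} (marginal of a uniform permutation), so P[π(i) > i] = (n − i)/n. Summing: Σ_{i=1}^{4} (n − i)/n = (0 + 1 + … + 3)/4 = 4(4 − 1)/(2·4) = (4 − 1)/2.
Hence E[X] = Σ_{i=1}^{4} (4 − i)/4 = 3/2 ≈ 1.500000.

E[X] = 3/2 = 1.500000.


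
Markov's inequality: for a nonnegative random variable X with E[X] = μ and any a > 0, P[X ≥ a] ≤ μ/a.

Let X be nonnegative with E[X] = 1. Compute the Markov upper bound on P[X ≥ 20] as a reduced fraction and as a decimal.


μ = E[X] = 1, a = 20.
Markov: P[X ≥ 20] ≤ μ/a = (1)/20 = 1/20.
Numerically: ≈ 0.0500.
(Since a = 20 > μ = 1.0000, the bound 1/20 is < 1 and informative.)

P[X ≥ 20] ≤ 1/20 ≈ 0.0500.


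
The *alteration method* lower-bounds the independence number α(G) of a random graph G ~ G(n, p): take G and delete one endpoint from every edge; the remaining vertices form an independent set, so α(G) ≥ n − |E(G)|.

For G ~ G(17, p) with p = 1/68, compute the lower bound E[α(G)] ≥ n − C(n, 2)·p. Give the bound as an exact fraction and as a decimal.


E[|E(G)|] = C(17, 2)·p = 136 · (1/68) = 2.
E[α(G)] ≥ n − E[|E(G)|] = 17 − 2 = 15.
Numerically: ≈ 15.000.
(This is only a lower bound; the true E[α(G)] may be larger.)

E[α(G)] ≥ 15 ≈ 15.000.


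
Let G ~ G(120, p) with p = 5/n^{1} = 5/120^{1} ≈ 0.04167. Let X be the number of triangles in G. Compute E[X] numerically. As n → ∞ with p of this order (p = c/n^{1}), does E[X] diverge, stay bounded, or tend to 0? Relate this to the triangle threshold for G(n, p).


Number of potential triangles: C(120, 3) = 280840.
Each occurs with probability p³ ≈ (0.04167)³ ≈ 7.233796e-05.
By linearity: E[X] = C(120, 3)·p³ ≈ 280840 · 7.233796e-05 ≈ 20.3154.
Here α = 1, so p = 5/n is exactly at the triangle threshold p ~ 1/n. Asymptotically E[X] → c³/6 = 5³/6 = 125/6 ≈ 20.8333, a bounded constant. In this regime the triangle count is asymptotically Poisson(c³/6).

E[X] ≈ 20.3154; in regime p = Θ(1/n^{1}) E[X] stays bounded (at the triangle threshold p ~ 1/n).


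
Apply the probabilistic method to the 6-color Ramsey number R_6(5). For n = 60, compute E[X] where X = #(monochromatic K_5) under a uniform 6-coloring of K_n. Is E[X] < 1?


E[X] = C(60, 5) · 6^{1 − 10} = 5461512 · 6^{−9} = 5461512/10077696.
As a reduced fraction: E[X] = 227563/419904 ≈ 0.5419.
Is E[X] < 1? YES.
Since E[X] < 1, there exists a 6-coloring of K_{60} with no monochromatic K_5; hence R_6(5) > 60.

E[X] = 227563/419904 ≈ 0.5419; E[X] < 1, so R_6(5) > 60.


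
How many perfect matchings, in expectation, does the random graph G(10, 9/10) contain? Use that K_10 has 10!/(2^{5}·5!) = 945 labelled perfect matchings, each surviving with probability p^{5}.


K_10 has 10!/(2^{5}·5!) = 945 labelled perfect matchings.
For each such perfect matching H, let X_H = 1 if all 5 edges of H are present in G. Then P[X_H = 1] = p^{5} = (9/10)^{5} = 59049/100000.
By linearity of expectation: E[X] = Σ_H E[X_H] = 945 · p^{5} = 945 · 59049/100000 = 11160261/20000.
Numerically: E[X] ≈ 558.

E[X] = 945 · (9/10)^{5} = 11160261/20000 ≈ 558.


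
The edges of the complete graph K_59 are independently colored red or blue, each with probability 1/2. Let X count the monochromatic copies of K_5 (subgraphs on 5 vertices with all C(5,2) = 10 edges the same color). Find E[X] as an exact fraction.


Let X = Σ_S X_S over the C(59, 5) = 5006386 subsets S of size 5, where X_S = 1 if the K_5 on S is monochromatic.
For a fixed S, the K_5 on S has C(5, 2) = 10 edges. P[all 10 edges red] = (1/2)^10, and likewise for blue, so P[monochromatic] = 2·(1/2)^10 = 2^{1 − 10} = 1/512.
By linearity of expectation: E[X] = C(59, 5) · 2^{1 − 10} = 5006386 · 1/512 = 2503193/256.
Numerically: E[X] ≈ 9778.0977.

E[X] = C(59,5)·2^(1−C(5,2)) = 2503193/256 ≈ 9778.0977.


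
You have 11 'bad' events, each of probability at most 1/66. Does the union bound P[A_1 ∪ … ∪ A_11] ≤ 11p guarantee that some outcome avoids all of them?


Union bound: P[∪_{i=1}^{11} A_i] ≤ Σ_i P[A_i] ≤ 11·p = 11·(1/66) = 1/6.
Numerically: 1/6 ≈ 0.1666667.
Is 1/6 < 1? YES.
Since P[∪ A_i] ≤ 1/6 < 1, the complement has P[∩ A_i^c] ≥ 1 − 1/6 = 5/6 > 0, so some outcome avoids every A_i.

11·p = 1/6 ≈ 0.1666667; existence CERTIFIED by the union bound.


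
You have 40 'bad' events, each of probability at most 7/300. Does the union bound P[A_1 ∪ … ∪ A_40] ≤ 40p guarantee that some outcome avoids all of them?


Union bound: P[∪_{i=1}^{40} A_i] ≤ Σ_i P[A_i] ≤ 40·p = 40·(7/300) = 14/15.
Numerically: 14/15 ≈ 0.93333.
Is 14/15 < 1? YES.
Since P[∪ A_i] ≤ 14/15 < 1, the complement has P[∩ A_i^c] ≥ 1 − 14/15 = 1/15 > 0, so some outcome avoids every A_i.

40·p = 14/15 ≈ 0.93333; existence CERTIFIED by the union bound.


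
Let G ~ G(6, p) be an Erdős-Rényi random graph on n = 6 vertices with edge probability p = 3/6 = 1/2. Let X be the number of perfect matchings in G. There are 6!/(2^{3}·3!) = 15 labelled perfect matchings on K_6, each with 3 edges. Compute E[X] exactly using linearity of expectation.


K_6 has 6!/(2^{3}·3!) = 15 labelled perfect matchings.
For each such perfect matching H, let X_H = 1 if all 3 edges of H are present in G. Then P[X_H = 1] = p^{3} = (1/2)^{3} = 1/8.
By linearity of expectation: E[X] = Σ_H E[X_H] = 15 · p^{3} = 15 · 1/8 = 15/8.
Numerically: E[X] ≈ 1.875.

E[X] = 15 · (1/2)^{3} = 15/8 ≈ 1.875.


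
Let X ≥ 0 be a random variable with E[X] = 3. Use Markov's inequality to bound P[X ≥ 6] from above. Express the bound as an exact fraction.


μ = E[X] = 3, a = 6.
Markov: P[X ≥ 6] ≤ μ/a = (3)/6 = 1/2.
Numerically: ≈ 0.5000.
(Since a = 6 > μ = 3.0000, the bound 1/2 is < 1 and informative.)

P[X ≥ 6] ≤ 1/2 ≈ 0.5000.


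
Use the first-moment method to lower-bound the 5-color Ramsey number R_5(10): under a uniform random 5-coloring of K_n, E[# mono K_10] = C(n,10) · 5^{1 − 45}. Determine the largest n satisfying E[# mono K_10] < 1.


We need C(n, 10) · 5^{1 − 45} < 1, i.e. C(n, 10) < 5^{45 − 1} = 5684341886080801486968994140625.
Check values of n near the boundary:
  n = 5391: C(5391, 10) = 5666344714787188828795213697883; 5666344714787188828795213697883 < 5684341886080801486968994140625? YES
  n = 5392: C(5392, 10) = 5676873040158402483252283957448; 5676873040158402483252283957448 < 5684341886080801486968994140625? YES
  n = 5393: C(5393, 10) = 5687418968154238267170642278008; 5687418968154238267170642278008 < 5684341886080801486968994140625? NO
  n = 5394: C(5394, 10) = 5697982524930156243149785372878; 5697982524930156243149785372878 < 5684341886080801486968994140625? NO
The largest n with C(n, 10) < 5684341886080801486968994140625 is n = 5392 (where E[X] = 5676873040158402483252283957448/5684341886080801486968994140625 ≈ 0.9986861). Hence R_5(10) > 5392, i.e. R_5(10) ≥ 5393.

Largest n = 5392; hence R_5(10) > 5392.


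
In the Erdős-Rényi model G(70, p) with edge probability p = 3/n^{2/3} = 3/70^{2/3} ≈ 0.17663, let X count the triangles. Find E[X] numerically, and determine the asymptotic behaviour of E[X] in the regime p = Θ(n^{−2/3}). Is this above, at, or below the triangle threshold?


Number of potential triangles: C(70, 3) = 54740.
Each occurs with probability p³ ≈ (0.17663)³ ≈ 5.5102041e-03.
By linearity: E[X] = C(70, 3)·p³ ≈ 54740 · 5.5102041e-03 ≈ 301.62857.
Since α = 2/3 < 1, p = c/n^{2/3} ≫ 1/n is above the triangle threshold p ~ 1/n. Asymptotically E[X] ~ (c³/6)·n^{3(1−α)} = (3³/6)·n^{1} → ∞; triangles are abundant w.h.p.

E[X] ≈ 301.62857; in regime p = Θ(1/n^{2/3}) E[X] diverges (above the triangle threshold p ~ 1/n).


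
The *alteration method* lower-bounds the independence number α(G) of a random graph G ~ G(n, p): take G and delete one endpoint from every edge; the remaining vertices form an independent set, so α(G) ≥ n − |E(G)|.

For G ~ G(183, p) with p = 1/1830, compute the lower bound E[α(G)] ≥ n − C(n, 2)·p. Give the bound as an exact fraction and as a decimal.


E[|E(G)|] = C(183, 2)·p = 16653 · (1/1830) = 91/10.
E[α(G)] ≥ n − E[|E(G)|] = 183 − 91/10 = 1739/10.
Numerically: ≈ 173.900.
(This is only a lower bound; the true E[α(G)] may be larger.)

E[α(G)] ≥ 1739/10 ≈ 173.900.


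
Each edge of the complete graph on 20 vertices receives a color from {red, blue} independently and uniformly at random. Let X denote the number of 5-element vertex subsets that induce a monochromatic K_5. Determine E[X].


Let X = Σ_S X_S over the C(20, 5) = 15504 subsets S of size 5, where X_S = 1 if the K_5 on S is monochromatic.
For a fixed S, the K_5 on S has C(5, 2) = 10 edges. P[all 10 edges red] = (1/2)^10, and likewise for blue, so P[monochromatic] = 2·(1/2)^10 = 2^{1 − 10} = 1/512.
By linearity of expectation: E[X] = C(20, 5) · 2^{1 − 10} = 15504 · 1/512 = 969/32.
Numerically: E[X] ≈ 30.281.

E[X] = C(20,5)·2^(1−C(5,2)) = 969/32 ≈ 30.281.


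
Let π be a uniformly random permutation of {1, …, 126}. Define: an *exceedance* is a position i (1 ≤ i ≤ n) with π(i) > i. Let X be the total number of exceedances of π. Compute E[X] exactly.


Write X = Σ_{i=1}^{126} X_i, where X_i = 1_{π(i) > i}.
For each fixed i, π(i) is uniform over {1, …, 126} (marginal of a uniform permutation), so P[π(i) > i] = (n − i)/n. Summing: Σ_{i=1}^{126} (n − i)/n = (0 + 1 + … + 125)/126 = 126(126 − 1)/(2·126) = (126 − 1)/2.
Hence E[X] = Σ_{i=1}^{126} (126 − i)/126 = 125/2 ≈ 62.500000.

E[X] = 125/2 = 62.500000.


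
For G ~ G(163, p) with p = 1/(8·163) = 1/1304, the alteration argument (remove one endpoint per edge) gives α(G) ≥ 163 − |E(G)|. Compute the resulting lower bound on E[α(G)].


E[|E(G)|] = C(163, 2)·p = 13203 · (1/1304) = 81/8.
E[α(G)] ≥ n − E[|E(G)|] = 163 − 81/8 = 1223/8.
Numerically: ≈ 152.875000.
(This is only a lower bound; the true E[α(G)] may be larger.)

E[α(G)] ≥ 1223/8 ≈ 152.875000.
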